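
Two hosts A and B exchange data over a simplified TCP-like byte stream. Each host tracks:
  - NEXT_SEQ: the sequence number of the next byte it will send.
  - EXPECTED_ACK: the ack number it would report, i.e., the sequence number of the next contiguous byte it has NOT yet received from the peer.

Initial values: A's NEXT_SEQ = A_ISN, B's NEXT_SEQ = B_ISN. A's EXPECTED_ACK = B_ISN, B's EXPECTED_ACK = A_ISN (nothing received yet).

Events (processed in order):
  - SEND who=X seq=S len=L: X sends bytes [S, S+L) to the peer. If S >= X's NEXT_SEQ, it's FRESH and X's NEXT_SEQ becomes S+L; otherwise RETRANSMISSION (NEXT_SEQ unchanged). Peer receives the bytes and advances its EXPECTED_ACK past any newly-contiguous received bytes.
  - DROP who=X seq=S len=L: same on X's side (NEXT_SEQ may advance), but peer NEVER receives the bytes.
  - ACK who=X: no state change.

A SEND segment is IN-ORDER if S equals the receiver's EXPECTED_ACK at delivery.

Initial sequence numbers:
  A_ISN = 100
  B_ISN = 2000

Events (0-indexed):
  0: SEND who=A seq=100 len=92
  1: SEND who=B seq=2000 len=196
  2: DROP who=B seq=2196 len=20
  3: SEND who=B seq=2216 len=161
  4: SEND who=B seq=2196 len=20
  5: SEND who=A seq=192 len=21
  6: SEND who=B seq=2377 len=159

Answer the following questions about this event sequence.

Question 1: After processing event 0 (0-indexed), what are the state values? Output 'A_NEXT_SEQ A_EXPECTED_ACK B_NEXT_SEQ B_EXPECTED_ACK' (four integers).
After event 0: A_seq=192 A_ack=2000 B_seq=2000 B_ack=192

192 2000 2000 192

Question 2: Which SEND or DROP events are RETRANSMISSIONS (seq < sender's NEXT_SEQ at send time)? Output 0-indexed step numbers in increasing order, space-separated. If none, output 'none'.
Answer: 4

Derivation:
Step 0: SEND seq=100 -> fresh
Step 1: SEND seq=2000 -> fresh
Step 2: DROP seq=2196 -> fresh
Step 3: SEND seq=2216 -> fresh
Step 4: SEND seq=2196 -> retransmit
Step 5: SEND seq=192 -> fresh
Step 6: SEND seq=2377 -> fresh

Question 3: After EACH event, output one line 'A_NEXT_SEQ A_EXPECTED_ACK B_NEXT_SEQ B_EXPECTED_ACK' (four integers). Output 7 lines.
192 2000 2000 192
192 2196 2196 192
192 2196 2216 192
192 2196 2377 192
192 2377 2377 192
213 2377 2377 213
213 2536 2536 213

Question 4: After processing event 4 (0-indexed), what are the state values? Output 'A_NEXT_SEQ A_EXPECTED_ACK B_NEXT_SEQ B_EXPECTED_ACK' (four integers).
After event 0: A_seq=192 A_ack=2000 B_seq=2000 B_ack=192
After event 1: A_seq=192 A_ack=2196 B_seq=2196 B_ack=192
After event 2: A_seq=192 A_ack=2196 B_seq=2216 B_ack=192
After event 3: A_seq=192 A_ack=2196 B_seq=2377 B_ack=192
After event 4: A_seq=192 A_ack=2377 B_seq=2377 B_ack=192

192 2377 2377 192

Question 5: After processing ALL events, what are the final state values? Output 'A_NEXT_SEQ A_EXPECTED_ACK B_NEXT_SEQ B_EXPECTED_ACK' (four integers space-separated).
After event 0: A_seq=192 A_ack=2000 B_seq=2000 B_ack=192
After event 1: A_seq=192 A_ack=2196 B_seq=2196 B_ack=192
After event 2: A_seq=192 A_ack=2196 B_seq=2216 B_ack=192
After event 3: A_seq=192 A_ack=2196 B_seq=2377 B_ack=192
After event 4: A_seq=192 A_ack=2377 B_seq=2377 B_ack=192
After event 5: A_seq=213 A_ack=2377 B_seq=2377 B_ack=213
After event 6: A_seq=213 A_ack=2536 B_seq=2536 B_ack=213

Answer: 213 2536 2536 213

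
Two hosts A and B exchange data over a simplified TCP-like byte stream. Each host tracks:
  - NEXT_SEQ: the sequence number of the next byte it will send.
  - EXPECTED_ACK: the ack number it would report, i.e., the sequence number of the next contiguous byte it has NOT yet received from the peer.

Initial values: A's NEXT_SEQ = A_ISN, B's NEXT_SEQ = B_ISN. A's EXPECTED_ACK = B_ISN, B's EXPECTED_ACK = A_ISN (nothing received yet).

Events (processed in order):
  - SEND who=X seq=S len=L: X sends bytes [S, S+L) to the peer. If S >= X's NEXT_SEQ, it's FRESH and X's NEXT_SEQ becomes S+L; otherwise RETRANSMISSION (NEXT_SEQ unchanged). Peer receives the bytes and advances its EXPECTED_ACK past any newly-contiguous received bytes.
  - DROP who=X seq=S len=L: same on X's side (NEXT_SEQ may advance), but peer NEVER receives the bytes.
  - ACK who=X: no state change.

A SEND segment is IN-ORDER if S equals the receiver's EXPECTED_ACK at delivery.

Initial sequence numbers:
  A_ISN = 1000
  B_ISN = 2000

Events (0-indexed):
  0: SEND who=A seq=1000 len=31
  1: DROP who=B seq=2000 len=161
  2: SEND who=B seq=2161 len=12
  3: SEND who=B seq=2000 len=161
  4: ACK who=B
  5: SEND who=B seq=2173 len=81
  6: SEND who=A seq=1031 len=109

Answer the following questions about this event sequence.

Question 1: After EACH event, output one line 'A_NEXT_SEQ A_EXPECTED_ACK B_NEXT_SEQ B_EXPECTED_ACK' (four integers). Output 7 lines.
1031 2000 2000 1031
1031 2000 2161 1031
1031 2000 2173 1031
1031 2173 2173 1031
1031 2173 2173 1031
1031 2254 2254 1031
1140 2254 2254 1140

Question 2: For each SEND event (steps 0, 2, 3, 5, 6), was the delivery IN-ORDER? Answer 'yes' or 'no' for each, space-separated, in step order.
Answer: yes no yes yes yes

Derivation:
Step 0: SEND seq=1000 -> in-order
Step 2: SEND seq=2161 -> out-of-order
Step 3: SEND seq=2000 -> in-order
Step 5: SEND seq=2173 -> in-order
Step 6: SEND seq=1031 -> in-order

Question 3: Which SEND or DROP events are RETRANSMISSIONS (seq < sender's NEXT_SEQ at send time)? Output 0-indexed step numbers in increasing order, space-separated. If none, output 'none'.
Answer: 3

Derivation:
Step 0: SEND seq=1000 -> fresh
Step 1: DROP seq=2000 -> fresh
Step 2: SEND seq=2161 -> fresh
Step 3: SEND seq=2000 -> retransmit
Step 5: SEND seq=2173 -> fresh
Step 6: SEND seq=1031 -> fresh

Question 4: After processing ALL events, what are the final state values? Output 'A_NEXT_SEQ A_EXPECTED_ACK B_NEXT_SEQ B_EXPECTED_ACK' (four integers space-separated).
After event 0: A_seq=1031 A_ack=2000 B_seq=2000 B_ack=1031
After event 1: A_seq=1031 A_ack=2000 B_seq=2161 B_ack=1031
After event 2: A_seq=1031 A_ack=2000 B_seq=2173 B_ack=1031
After event 3: A_seq=1031 A_ack=2173 B_seq=2173 B_ack=1031
After event 4: A_seq=1031 A_ack=2173 B_seq=2173 B_ack=1031
After event 5: A_seq=1031 A_ack=2254 B_seq=2254 B_ack=1031
After event 6: A_seq=1140 A_ack=2254 B_seq=2254 B_ack=1140

Answer: 1140 2254 2254 1140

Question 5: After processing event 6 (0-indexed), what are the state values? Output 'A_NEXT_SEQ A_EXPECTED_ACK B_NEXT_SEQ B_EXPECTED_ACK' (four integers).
After event 0: A_seq=1031 A_ack=2000 B_seq=2000 B_ack=1031
After event 1: A_seq=1031 A_ack=2000 B_seq=2161 B_ack=1031
After event 2: A_seq=1031 A_ack=2000 B_seq=2173 B_ack=1031
After event 3: A_seq=1031 A_ack=2173 B_seq=2173 B_ack=1031
After event 4: A_seq=1031 A_ack=2173 B_seq=2173 B_ack=1031
After event 5: A_seq=1031 A_ack=2254 B_seq=2254 B_ack=1031
After event 6: A_seq=1140 A_ack=2254 B_seq=2254 B_ack=1140

1140 2254 2254 1140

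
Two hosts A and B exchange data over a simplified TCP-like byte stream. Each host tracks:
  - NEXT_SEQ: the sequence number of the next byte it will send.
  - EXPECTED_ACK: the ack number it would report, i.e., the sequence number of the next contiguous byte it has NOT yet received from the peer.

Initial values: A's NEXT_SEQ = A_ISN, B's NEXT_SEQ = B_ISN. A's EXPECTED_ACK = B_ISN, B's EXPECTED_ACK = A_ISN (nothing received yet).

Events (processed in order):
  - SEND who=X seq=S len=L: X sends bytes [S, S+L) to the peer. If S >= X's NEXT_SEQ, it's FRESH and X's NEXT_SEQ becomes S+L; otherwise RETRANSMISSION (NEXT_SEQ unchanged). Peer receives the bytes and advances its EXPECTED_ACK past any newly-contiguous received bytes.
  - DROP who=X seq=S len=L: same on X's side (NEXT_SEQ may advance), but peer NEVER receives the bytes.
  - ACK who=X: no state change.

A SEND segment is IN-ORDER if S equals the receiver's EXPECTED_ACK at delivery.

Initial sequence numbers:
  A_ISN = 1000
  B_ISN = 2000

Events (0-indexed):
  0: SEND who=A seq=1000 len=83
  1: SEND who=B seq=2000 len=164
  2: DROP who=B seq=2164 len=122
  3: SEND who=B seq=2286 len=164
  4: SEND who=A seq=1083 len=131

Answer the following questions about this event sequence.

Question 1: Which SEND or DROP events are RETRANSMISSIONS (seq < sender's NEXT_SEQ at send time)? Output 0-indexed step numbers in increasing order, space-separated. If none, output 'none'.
Step 0: SEND seq=1000 -> fresh
Step 1: SEND seq=2000 -> fresh
Step 2: DROP seq=2164 -> fresh
Step 3: SEND seq=2286 -> fresh
Step 4: SEND seq=1083 -> fresh

Answer: none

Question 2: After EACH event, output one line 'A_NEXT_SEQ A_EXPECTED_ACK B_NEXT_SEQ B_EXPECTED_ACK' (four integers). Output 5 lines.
1083 2000 2000 1083
1083 2164 2164 1083
1083 2164 2286 1083
1083 2164 2450 1083
1214 2164 2450 1214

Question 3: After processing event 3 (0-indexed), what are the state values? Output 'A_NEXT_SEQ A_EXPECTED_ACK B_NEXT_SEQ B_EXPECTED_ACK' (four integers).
After event 0: A_seq=1083 A_ack=2000 B_seq=2000 B_ack=1083
After event 1: A_seq=1083 A_ack=2164 B_seq=2164 B_ack=1083
After event 2: A_seq=1083 A_ack=2164 B_seq=2286 B_ack=1083
After event 3: A_seq=1083 A_ack=2164 B_seq=2450 B_ack=1083

1083 2164 2450 1083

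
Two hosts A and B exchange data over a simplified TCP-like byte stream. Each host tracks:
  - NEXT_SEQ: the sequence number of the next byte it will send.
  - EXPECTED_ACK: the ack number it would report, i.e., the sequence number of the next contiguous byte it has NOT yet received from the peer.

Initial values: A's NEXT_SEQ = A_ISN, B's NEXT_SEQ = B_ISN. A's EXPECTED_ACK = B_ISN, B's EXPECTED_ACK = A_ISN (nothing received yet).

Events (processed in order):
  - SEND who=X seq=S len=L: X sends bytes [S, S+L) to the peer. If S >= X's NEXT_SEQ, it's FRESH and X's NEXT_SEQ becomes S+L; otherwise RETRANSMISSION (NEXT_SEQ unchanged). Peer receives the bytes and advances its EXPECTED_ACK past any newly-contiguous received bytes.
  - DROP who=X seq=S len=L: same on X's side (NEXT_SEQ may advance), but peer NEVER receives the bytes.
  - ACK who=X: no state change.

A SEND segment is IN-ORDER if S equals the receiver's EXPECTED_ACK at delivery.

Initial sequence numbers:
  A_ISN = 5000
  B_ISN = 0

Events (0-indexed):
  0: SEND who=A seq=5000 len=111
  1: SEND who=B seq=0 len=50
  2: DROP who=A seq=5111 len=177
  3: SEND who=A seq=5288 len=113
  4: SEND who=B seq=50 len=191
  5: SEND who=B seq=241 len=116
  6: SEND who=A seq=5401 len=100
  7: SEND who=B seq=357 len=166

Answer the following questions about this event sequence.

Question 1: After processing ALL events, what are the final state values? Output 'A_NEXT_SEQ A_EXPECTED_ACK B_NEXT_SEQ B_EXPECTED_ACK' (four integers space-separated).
After event 0: A_seq=5111 A_ack=0 B_seq=0 B_ack=5111
After event 1: A_seq=5111 A_ack=50 B_seq=50 B_ack=5111
After event 2: A_seq=5288 A_ack=50 B_seq=50 B_ack=5111
After event 3: A_seq=5401 A_ack=50 B_seq=50 B_ack=5111
After event 4: A_seq=5401 A_ack=241 B_seq=241 B_ack=5111
After event 5: A_seq=5401 A_ack=357 B_seq=357 B_ack=5111
After event 6: A_seq=5501 A_ack=357 B_seq=357 B_ack=5111
After event 7: A_seq=5501 A_ack=523 B_seq=523 B_ack=5111

Answer: 5501 523 523 5111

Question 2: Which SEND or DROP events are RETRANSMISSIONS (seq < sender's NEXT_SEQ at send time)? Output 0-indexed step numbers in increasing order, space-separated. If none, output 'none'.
Step 0: SEND seq=5000 -> fresh
Step 1: SEND seq=0 -> fresh
Step 2: DROP seq=5111 -> fresh
Step 3: SEND seq=5288 -> fresh
Step 4: SEND seq=50 -> fresh
Step 5: SEND seq=241 -> fresh
Step 6: SEND seq=5401 -> fresh
Step 7: SEND seq=357 -> fresh

Answer: none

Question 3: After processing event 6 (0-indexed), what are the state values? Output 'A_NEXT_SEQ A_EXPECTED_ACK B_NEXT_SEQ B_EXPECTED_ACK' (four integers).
After event 0: A_seq=5111 A_ack=0 B_seq=0 B_ack=5111
After event 1: A_seq=5111 A_ack=50 B_seq=50 B_ack=5111
After event 2: A_seq=5288 A_ack=50 B_seq=50 B_ack=5111
After event 3: A_seq=5401 A_ack=50 B_seq=50 B_ack=5111
After event 4: A_seq=5401 A_ack=241 B_seq=241 B_ack=5111
After event 5: A_seq=5401 A_ack=357 B_seq=357 B_ack=5111
After event 6: A_seq=5501 A_ack=357 B_seq=357 B_ack=5111

5501 357 357 5111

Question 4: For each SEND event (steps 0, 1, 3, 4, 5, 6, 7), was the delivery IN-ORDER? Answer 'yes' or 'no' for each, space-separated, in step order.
Step 0: SEND seq=5000 -> in-order
Step 1: SEND seq=0 -> in-order
Step 3: SEND seq=5288 -> out-of-order
Step 4: SEND seq=50 -> in-order
Step 5: SEND seq=241 -> in-order
Step 6: SEND seq=5401 -> out-of-order
Step 7: SEND seq=357 -> in-order

Answer: yes yes no yes yes no yes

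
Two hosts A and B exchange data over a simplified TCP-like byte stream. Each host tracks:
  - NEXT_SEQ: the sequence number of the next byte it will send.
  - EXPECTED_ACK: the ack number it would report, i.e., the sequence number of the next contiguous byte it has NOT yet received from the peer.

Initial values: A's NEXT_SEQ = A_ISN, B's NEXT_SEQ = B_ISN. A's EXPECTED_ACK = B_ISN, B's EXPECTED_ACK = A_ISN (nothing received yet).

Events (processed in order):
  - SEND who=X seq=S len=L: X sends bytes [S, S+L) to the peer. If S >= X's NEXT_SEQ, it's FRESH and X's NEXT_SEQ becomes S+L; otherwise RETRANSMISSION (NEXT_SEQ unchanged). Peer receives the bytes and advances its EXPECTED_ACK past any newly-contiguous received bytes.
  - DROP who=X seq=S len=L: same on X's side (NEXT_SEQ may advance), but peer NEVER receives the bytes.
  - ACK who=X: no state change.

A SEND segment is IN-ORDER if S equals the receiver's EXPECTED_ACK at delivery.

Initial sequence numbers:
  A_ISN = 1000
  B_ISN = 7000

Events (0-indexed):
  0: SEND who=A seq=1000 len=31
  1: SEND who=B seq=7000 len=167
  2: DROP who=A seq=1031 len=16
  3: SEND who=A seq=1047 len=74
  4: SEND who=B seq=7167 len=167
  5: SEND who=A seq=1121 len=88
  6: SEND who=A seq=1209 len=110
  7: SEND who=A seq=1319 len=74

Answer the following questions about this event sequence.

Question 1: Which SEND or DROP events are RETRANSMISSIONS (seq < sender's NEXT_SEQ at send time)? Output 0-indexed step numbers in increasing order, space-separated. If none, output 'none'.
Step 0: SEND seq=1000 -> fresh
Step 1: SEND seq=7000 -> fresh
Step 2: DROP seq=1031 -> fresh
Step 3: SEND seq=1047 -> fresh
Step 4: SEND seq=7167 -> fresh
Step 5: SEND seq=1121 -> fresh
Step 6: SEND seq=1209 -> fresh
Step 7: SEND seq=1319 -> fresh

Answer: none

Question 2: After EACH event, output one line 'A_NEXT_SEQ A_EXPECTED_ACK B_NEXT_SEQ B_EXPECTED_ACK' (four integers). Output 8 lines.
1031 7000 7000 1031
1031 7167 7167 1031
1047 7167 7167 1031
1121 7167 7167 1031
1121 7334 7334 1031
1209 7334 7334 1031
1319 7334 7334 1031
1393 7334 7334 1031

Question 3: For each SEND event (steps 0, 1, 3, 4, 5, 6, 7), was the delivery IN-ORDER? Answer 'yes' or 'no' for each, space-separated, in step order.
Step 0: SEND seq=1000 -> in-order
Step 1: SEND seq=7000 -> in-order
Step 3: SEND seq=1047 -> out-of-order
Step 4: SEND seq=7167 -> in-order
Step 5: SEND seq=1121 -> out-of-order
Step 6: SEND seq=1209 -> out-of-order
Step 7: SEND seq=1319 -> out-of-order

Answer: yes yes no yes no no no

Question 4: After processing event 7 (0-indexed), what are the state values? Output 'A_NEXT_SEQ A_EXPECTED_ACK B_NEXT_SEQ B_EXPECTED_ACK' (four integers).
After event 0: A_seq=1031 A_ack=7000 B_seq=7000 B_ack=1031
After event 1: A_seq=1031 A_ack=7167 B_seq=7167 B_ack=1031
After event 2: A_seq=1047 A_ack=7167 B_seq=7167 B_ack=1031
After event 3: A_seq=1121 A_ack=7167 B_seq=7167 B_ack=1031
After event 4: A_seq=1121 A_ack=7334 B_seq=7334 B_ack=1031
After event 5: A_seq=1209 A_ack=7334 B_seq=7334 B_ack=1031
After event 6: A_seq=1319 A_ack=7334 B_seq=7334 B_ack=1031
After event 7: A_seq=1393 A_ack=7334 B_seq=7334 B_ack=1031

1393 7334 7334 1031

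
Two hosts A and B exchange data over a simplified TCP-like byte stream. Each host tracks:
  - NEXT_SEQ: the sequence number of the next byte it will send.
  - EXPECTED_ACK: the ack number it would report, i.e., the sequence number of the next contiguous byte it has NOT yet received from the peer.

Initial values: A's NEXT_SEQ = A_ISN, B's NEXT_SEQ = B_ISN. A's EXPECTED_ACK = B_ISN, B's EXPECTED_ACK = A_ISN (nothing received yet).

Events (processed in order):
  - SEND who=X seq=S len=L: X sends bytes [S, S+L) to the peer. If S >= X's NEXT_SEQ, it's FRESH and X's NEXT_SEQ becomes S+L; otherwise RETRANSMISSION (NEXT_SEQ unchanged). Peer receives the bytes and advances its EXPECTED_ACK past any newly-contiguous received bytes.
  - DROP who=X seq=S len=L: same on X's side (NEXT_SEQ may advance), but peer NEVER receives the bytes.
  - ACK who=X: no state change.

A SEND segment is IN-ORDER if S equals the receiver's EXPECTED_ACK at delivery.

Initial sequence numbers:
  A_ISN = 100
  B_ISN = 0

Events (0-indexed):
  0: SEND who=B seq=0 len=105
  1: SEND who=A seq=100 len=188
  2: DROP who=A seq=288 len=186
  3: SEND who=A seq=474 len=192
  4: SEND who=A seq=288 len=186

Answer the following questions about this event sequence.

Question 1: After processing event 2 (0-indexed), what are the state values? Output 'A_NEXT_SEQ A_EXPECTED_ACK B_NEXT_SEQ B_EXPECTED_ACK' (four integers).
After event 0: A_seq=100 A_ack=105 B_seq=105 B_ack=100
After event 1: A_seq=288 A_ack=105 B_seq=105 B_ack=288
After event 2: A_seq=474 A_ack=105 B_seq=105 B_ack=288

474 105 105 288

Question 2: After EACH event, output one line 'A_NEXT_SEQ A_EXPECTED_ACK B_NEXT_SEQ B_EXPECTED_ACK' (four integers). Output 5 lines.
100 105 105 100
288 105 105 288
474 105 105 288
666 105 105 288
666 105 105 666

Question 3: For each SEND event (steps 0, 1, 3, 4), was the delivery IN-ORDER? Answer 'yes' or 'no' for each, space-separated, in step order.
Step 0: SEND seq=0 -> in-order
Step 1: SEND seq=100 -> in-order
Step 3: SEND seq=474 -> out-of-order
Step 4: SEND seq=288 -> in-order

Answer: yes yes no yes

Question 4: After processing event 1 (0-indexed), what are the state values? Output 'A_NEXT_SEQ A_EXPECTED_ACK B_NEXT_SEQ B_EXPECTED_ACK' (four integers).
After event 0: A_seq=100 A_ack=105 B_seq=105 B_ack=100
After event 1: A_seq=288 A_ack=105 B_seq=105 B_ack=288

288 105 105 288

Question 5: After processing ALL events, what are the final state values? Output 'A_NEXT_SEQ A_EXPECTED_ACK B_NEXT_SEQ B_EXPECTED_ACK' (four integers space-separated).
After event 0: A_seq=100 A_ack=105 B_seq=105 B_ack=100
After event 1: A_seq=288 A_ack=105 B_seq=105 B_ack=288
After event 2: A_seq=474 A_ack=105 B_seq=105 B_ack=288
After event 3: A_seq=666 A_ack=105 B_seq=105 B_ack=288
After event 4: A_seq=666 A_ack=105 B_seq=105 B_ack=666

Answer: 666 105 105 666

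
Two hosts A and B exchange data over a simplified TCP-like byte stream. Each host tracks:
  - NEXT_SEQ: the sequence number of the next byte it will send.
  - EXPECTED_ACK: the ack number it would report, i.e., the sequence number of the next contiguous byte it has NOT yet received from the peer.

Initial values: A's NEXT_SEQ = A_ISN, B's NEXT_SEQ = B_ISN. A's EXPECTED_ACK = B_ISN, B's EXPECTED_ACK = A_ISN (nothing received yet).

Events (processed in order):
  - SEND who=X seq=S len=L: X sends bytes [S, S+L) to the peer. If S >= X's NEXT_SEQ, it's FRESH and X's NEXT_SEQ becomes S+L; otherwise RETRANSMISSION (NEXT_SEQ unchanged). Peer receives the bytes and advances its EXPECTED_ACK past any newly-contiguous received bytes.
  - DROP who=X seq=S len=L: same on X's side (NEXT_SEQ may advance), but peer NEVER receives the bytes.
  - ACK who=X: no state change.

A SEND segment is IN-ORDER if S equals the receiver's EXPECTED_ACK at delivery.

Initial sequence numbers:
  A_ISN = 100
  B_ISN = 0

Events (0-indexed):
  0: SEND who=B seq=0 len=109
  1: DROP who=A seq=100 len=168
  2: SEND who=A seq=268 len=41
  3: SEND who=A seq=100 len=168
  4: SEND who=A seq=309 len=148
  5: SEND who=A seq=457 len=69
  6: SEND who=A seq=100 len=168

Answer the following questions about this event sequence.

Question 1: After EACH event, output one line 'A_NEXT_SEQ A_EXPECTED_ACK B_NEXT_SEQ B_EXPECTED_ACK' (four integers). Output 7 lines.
100 109 109 100
268 109 109 100
309 109 109 100
309 109 109 309
457 109 109 457
526 109 109 526
526 109 109 526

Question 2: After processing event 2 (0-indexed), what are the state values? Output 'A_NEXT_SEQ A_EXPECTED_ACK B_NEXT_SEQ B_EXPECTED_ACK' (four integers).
After event 0: A_seq=100 A_ack=109 B_seq=109 B_ack=100
After event 1: A_seq=268 A_ack=109 B_seq=109 B_ack=100
After event 2: A_seq=309 A_ack=109 B_seq=109 B_ack=100

309 109 109 100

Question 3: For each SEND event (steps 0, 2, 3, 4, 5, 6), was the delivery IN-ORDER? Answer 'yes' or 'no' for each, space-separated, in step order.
Answer: yes no yes yes yes no

Derivation:
Step 0: SEND seq=0 -> in-order
Step 2: SEND seq=268 -> out-of-order
Step 3: SEND seq=100 -> in-order
Step 4: SEND seq=309 -> in-order
Step 5: SEND seq=457 -> in-order
Step 6: SEND seq=100 -> out-of-order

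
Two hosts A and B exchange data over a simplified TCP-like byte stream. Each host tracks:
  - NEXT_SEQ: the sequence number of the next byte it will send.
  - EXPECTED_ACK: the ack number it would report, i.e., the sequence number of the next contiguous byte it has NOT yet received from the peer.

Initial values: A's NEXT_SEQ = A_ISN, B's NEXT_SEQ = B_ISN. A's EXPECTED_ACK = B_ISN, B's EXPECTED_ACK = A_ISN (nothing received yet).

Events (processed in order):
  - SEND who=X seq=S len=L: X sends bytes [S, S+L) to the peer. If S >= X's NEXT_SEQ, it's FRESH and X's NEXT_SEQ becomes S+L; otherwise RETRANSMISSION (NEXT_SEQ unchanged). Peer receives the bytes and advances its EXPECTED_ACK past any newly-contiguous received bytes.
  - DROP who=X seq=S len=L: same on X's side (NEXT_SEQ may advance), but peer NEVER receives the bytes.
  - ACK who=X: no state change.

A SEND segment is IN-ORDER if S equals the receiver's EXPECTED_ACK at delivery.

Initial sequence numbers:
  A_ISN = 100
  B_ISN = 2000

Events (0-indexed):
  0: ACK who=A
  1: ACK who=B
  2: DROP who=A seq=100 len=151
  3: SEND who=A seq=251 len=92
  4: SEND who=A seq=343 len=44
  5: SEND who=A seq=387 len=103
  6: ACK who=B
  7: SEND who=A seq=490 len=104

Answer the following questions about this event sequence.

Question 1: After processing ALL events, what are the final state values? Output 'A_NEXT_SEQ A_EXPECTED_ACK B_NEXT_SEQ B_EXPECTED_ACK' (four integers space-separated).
After event 0: A_seq=100 A_ack=2000 B_seq=2000 B_ack=100
After event 1: A_seq=100 A_ack=2000 B_seq=2000 B_ack=100
After event 2: A_seq=251 A_ack=2000 B_seq=2000 B_ack=100
After event 3: A_seq=343 A_ack=2000 B_seq=2000 B_ack=100
After event 4: A_seq=387 A_ack=2000 B_seq=2000 B_ack=100
After event 5: A_seq=490 A_ack=2000 B_seq=2000 B_ack=100
After event 6: A_seq=490 A_ack=2000 B_seq=2000 B_ack=100
After event 7: A_seq=594 A_ack=2000 B_seq=2000 B_ack=100

Answer: 594 2000 2000 100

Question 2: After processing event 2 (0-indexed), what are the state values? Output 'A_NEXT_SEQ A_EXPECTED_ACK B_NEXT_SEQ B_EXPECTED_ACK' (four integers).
After event 0: A_seq=100 A_ack=2000 B_seq=2000 B_ack=100
After event 1: A_seq=100 A_ack=2000 B_seq=2000 B_ack=100
After event 2: A_seq=251 A_ack=2000 B_seq=2000 B_ack=100

251 2000 2000 100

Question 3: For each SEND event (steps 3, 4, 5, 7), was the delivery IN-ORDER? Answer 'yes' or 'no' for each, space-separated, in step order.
Answer: no no no no

Derivation:
Step 3: SEND seq=251 -> out-of-order
Step 4: SEND seq=343 -> out-of-order
Step 5: SEND seq=387 -> out-of-order
Step 7: SEND seq=490 -> out-of-order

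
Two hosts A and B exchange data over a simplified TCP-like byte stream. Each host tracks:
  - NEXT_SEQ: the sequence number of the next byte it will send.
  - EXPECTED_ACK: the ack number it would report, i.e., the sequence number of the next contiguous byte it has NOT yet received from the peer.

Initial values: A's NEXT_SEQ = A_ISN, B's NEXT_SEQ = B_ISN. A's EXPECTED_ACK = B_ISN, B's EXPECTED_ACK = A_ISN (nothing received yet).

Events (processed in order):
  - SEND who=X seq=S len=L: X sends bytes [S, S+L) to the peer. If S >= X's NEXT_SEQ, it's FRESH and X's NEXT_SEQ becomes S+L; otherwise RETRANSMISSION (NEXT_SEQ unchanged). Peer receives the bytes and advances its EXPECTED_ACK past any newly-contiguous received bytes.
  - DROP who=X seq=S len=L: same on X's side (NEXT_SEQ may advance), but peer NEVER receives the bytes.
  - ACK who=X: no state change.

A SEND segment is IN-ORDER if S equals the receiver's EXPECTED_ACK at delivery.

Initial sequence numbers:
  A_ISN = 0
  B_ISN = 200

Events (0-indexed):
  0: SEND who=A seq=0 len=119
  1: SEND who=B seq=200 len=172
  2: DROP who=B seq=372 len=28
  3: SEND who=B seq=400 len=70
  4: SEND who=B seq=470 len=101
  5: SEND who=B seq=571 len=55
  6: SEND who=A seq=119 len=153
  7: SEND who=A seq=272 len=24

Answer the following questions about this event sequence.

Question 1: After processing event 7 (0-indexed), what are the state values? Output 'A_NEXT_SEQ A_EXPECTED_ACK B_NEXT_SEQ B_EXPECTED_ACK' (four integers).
After event 0: A_seq=119 A_ack=200 B_seq=200 B_ack=119
After event 1: A_seq=119 A_ack=372 B_seq=372 B_ack=119
After event 2: A_seq=119 A_ack=372 B_seq=400 B_ack=119
After event 3: A_seq=119 A_ack=372 B_seq=470 B_ack=119
After event 4: A_seq=119 A_ack=372 B_seq=571 B_ack=119
After event 5: A_seq=119 A_ack=372 B_seq=626 B_ack=119
After event 6: A_seq=272 A_ack=372 B_seq=626 B_ack=272
After event 7: A_seq=296 A_ack=372 B_seq=626 B_ack=296

296 372 626 296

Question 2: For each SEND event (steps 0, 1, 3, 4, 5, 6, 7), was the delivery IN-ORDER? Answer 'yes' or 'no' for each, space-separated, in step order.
Answer: yes yes no no no yes yes

Derivation:
Step 0: SEND seq=0 -> in-order
Step 1: SEND seq=200 -> in-order
Step 3: SEND seq=400 -> out-of-order
Step 4: SEND seq=470 -> out-of-order
Step 5: SEND seq=571 -> out-of-order
Step 6: SEND seq=119 -> in-order
Step 7: SEND seq=272 -> in-order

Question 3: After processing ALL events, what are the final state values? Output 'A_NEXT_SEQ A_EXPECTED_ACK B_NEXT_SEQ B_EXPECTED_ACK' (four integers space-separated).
After event 0: A_seq=119 A_ack=200 B_seq=200 B_ack=119
After event 1: A_seq=119 A_ack=372 B_seq=372 B_ack=119
After event 2: A_seq=119 A_ack=372 B_seq=400 B_ack=119
After event 3: A_seq=119 A_ack=372 B_seq=470 B_ack=119
After event 4: A_seq=119 A_ack=372 B_seq=571 B_ack=119
After event 5: A_seq=119 A_ack=372 B_seq=626 B_ack=119
After event 6: A_seq=272 A_ack=372 B_seq=626 B_ack=272
After event 7: A_seq=296 A_ack=372 B_seq=626 B_ack=296

Answer: 296 372 626 296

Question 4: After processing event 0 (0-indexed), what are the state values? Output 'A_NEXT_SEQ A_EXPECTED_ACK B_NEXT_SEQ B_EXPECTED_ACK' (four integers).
After event 0: A_seq=119 A_ack=200 B_seq=200 B_ack=119

119 200 200 119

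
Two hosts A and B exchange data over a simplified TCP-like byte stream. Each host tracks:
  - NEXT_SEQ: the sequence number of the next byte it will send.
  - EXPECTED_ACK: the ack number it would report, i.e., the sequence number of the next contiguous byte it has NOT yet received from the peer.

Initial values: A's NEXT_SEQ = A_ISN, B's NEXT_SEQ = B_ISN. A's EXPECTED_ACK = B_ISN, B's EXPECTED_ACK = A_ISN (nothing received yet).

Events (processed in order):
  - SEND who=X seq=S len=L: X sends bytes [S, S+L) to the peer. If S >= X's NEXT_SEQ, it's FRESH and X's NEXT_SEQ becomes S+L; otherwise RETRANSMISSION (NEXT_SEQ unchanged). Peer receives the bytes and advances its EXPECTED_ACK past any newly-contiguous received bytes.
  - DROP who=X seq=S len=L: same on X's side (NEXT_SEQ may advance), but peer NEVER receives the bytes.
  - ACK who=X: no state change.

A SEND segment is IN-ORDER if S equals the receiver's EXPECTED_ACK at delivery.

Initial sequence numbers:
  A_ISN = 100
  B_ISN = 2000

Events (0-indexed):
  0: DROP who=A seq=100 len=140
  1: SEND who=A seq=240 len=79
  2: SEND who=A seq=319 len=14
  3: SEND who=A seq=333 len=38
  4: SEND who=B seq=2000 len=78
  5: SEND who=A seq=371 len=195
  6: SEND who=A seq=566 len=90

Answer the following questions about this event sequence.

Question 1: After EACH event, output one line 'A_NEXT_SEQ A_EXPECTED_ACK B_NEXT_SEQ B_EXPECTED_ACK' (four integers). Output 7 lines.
240 2000 2000 100
319 2000 2000 100
333 2000 2000 100
371 2000 2000 100
371 2078 2078 100
566 2078 2078 100
656 2078 2078 100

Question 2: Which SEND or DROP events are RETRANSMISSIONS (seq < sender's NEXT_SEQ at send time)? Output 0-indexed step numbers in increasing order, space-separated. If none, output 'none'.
Answer: none

Derivation:
Step 0: DROP seq=100 -> fresh
Step 1: SEND seq=240 -> fresh
Step 2: SEND seq=319 -> fresh
Step 3: SEND seq=333 -> fresh
Step 4: SEND seq=2000 -> fresh
Step 5: SEND seq=371 -> fresh
Step 6: SEND seq=566 -> fresh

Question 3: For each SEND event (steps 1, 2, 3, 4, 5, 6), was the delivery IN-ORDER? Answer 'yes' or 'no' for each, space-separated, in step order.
Answer: no no no yes no no

Derivation:
Step 1: SEND seq=240 -> out-of-order
Step 2: SEND seq=319 -> out-of-order
Step 3: SEND seq=333 -> out-of-order
Step 4: SEND seq=2000 -> in-order
Step 5: SEND seq=371 -> out-of-order
Step 6: SEND seq=566 -> out-of-order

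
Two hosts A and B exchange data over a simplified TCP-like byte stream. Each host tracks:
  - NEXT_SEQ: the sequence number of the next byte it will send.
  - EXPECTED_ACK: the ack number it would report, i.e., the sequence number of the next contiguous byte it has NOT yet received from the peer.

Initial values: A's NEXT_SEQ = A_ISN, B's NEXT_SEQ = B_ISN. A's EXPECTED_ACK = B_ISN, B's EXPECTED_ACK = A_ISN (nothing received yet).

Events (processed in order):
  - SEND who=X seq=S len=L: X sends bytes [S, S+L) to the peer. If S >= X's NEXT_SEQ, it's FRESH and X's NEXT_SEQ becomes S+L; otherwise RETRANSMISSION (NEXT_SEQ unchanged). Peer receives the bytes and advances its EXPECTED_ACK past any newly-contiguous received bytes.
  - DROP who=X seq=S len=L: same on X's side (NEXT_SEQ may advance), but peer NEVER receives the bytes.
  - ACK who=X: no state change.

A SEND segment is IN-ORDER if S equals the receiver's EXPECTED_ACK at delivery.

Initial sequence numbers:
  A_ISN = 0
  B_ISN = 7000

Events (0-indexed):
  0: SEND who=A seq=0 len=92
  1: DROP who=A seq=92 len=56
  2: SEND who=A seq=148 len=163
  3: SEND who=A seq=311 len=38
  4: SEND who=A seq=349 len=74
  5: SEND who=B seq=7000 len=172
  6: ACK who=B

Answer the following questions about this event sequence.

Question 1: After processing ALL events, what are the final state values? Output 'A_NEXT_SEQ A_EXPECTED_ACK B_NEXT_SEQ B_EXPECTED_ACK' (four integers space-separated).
Answer: 423 7172 7172 92

Derivation:
After event 0: A_seq=92 A_ack=7000 B_seq=7000 B_ack=92
After event 1: A_seq=148 A_ack=7000 B_seq=7000 B_ack=92
After event 2: A_seq=311 A_ack=7000 B_seq=7000 B_ack=92
After event 3: A_seq=349 A_ack=7000 B_seq=7000 B_ack=92
After event 4: A_seq=423 A_ack=7000 B_seq=7000 B_ack=92
After event 5: A_seq=423 A_ack=7172 B_seq=7172 B_ack=92
After event 6: A_seq=423 A_ack=7172 B_seq=7172 B_ack=92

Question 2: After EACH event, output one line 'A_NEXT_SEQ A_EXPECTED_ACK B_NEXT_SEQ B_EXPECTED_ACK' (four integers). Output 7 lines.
92 7000 7000 92
148 7000 7000 92
311 7000 7000 92
349 7000 7000 92
423 7000 7000 92
423 7172 7172 92
423 7172 7172 92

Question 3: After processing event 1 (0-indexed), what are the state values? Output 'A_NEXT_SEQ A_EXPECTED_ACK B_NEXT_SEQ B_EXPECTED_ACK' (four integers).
After event 0: A_seq=92 A_ack=7000 B_seq=7000 B_ack=92
After event 1: A_seq=148 A_ack=7000 B_seq=7000 B_ack=92

148 7000 7000 92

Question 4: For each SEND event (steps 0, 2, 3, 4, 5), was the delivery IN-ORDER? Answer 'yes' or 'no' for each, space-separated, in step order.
Answer: yes no no no yes

Derivation:
Step 0: SEND seq=0 -> in-order
Step 2: SEND seq=148 -> out-of-order
Step 3: SEND seq=311 -> out-of-order
Step 4: SEND seq=349 -> out-of-order
Step 5: SEND seq=7000 -> in-order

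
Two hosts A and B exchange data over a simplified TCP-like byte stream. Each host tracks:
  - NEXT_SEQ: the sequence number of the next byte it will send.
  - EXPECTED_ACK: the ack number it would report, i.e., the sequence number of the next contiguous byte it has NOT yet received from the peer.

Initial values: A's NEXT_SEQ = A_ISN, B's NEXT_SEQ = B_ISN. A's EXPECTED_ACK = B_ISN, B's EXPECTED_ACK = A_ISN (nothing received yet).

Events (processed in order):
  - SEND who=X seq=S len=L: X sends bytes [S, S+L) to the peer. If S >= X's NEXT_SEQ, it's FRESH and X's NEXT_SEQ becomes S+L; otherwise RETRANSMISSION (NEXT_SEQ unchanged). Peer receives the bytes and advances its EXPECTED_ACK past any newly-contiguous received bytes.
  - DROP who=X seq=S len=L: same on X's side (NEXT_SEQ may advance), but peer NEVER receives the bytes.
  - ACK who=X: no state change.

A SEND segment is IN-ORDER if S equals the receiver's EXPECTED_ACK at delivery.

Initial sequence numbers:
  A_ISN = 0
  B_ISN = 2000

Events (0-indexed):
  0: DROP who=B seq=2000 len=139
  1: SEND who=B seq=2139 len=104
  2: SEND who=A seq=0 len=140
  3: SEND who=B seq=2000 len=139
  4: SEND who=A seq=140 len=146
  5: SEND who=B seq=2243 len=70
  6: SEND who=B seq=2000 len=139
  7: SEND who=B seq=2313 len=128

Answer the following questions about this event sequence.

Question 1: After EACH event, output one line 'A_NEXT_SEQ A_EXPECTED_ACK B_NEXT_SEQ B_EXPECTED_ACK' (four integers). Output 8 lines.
0 2000 2139 0
0 2000 2243 0
140 2000 2243 140
140 2243 2243 140
286 2243 2243 286
286 2313 2313 286
286 2313 2313 286
286 2441 2441 286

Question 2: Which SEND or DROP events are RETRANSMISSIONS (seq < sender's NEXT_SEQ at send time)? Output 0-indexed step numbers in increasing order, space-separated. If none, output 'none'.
Step 0: DROP seq=2000 -> fresh
Step 1: SEND seq=2139 -> fresh
Step 2: SEND seq=0 -> fresh
Step 3: SEND seq=2000 -> retransmit
Step 4: SEND seq=140 -> fresh
Step 5: SEND seq=2243 -> fresh
Step 6: SEND seq=2000 -> retransmit
Step 7: SEND seq=2313 -> fresh

Answer: 3 6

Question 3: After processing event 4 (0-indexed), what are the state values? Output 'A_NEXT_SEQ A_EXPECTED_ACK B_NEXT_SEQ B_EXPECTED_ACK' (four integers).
After event 0: A_seq=0 A_ack=2000 B_seq=2139 B_ack=0
After event 1: A_seq=0 A_ack=2000 B_seq=2243 B_ack=0
After event 2: A_seq=140 A_ack=2000 B_seq=2243 B_ack=140
After event 3: A_seq=140 A_ack=2243 B_seq=2243 B_ack=140
After event 4: A_seq=286 A_ack=2243 B_seq=2243 B_ack=286

286 2243 2243 286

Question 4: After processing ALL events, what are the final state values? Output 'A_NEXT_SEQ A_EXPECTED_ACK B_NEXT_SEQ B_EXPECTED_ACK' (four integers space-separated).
After event 0: A_seq=0 A_ack=2000 B_seq=2139 B_ack=0
After event 1: A_seq=0 A_ack=2000 B_seq=2243 B_ack=0
After event 2: A_seq=140 A_ack=2000 B_seq=2243 B_ack=140
After event 3: A_seq=140 A_ack=2243 B_seq=2243 B_ack=140
After event 4: A_seq=286 A_ack=2243 B_seq=2243 B_ack=286
After event 5: A_seq=286 A_ack=2313 B_seq=2313 B_ack=286
After event 6: A_seq=286 A_ack=2313 B_seq=2313 B_ack=286
After event 7: A_seq=286 A_ack=2441 B_seq=2441 B_ack=286

Answer: 286 2441 2441 286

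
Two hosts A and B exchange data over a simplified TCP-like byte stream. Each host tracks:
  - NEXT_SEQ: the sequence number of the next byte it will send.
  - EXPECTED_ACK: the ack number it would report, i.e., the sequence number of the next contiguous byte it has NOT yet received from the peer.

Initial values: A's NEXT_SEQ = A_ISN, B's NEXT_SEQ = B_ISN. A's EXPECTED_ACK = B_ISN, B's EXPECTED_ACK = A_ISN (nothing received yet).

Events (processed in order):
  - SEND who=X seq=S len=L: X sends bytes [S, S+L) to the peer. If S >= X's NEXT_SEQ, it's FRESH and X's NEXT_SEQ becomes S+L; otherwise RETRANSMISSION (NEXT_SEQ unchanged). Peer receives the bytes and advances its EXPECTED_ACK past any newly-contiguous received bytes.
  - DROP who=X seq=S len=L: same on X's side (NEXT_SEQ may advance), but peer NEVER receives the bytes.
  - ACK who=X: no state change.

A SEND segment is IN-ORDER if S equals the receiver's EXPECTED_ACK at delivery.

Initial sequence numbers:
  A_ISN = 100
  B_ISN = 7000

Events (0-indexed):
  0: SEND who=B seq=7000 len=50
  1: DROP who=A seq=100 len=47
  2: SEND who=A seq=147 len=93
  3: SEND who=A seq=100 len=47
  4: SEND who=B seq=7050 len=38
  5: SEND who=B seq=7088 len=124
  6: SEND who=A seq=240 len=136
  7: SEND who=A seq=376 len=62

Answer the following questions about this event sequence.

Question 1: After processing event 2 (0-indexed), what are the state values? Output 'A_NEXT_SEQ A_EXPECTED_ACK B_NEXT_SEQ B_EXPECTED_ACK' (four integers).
After event 0: A_seq=100 A_ack=7050 B_seq=7050 B_ack=100
After event 1: A_seq=147 A_ack=7050 B_seq=7050 B_ack=100
After event 2: A_seq=240 A_ack=7050 B_seq=7050 B_ack=100

240 7050 7050 100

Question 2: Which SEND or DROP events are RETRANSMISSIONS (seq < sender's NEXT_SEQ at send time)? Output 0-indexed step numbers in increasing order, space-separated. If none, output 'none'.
Answer: 3

Derivation:
Step 0: SEND seq=7000 -> fresh
Step 1: DROP seq=100 -> fresh
Step 2: SEND seq=147 -> fresh
Step 3: SEND seq=100 -> retransmit
Step 4: SEND seq=7050 -> fresh
Step 5: SEND seq=7088 -> fresh
Step 6: SEND seq=240 -> fresh
Step 7: SEND seq=376 -> fresh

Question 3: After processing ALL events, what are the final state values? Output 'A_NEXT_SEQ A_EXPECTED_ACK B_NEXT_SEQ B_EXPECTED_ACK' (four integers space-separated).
After event 0: A_seq=100 A_ack=7050 B_seq=7050 B_ack=100
After event 1: A_seq=147 A_ack=7050 B_seq=7050 B_ack=100
After event 2: A_seq=240 A_ack=7050 B_seq=7050 B_ack=100
After event 3: A_seq=240 A_ack=7050 B_seq=7050 B_ack=240
After event 4: A_seq=240 A_ack=7088 B_seq=7088 B_ack=240
After event 5: A_seq=240 A_ack=7212 B_seq=7212 B_ack=240
After event 6: A_seq=376 A_ack=7212 B_seq=7212 B_ack=376
After event 7: A_seq=438 A_ack=7212 B_seq=7212 B_ack=438

Answer: 438 7212 7212 438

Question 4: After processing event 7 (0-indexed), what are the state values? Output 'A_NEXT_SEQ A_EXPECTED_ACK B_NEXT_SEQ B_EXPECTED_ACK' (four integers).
After event 0: A_seq=100 A_ack=7050 B_seq=7050 B_ack=100
After event 1: A_seq=147 A_ack=7050 B_seq=7050 B_ack=100
After event 2: A_seq=240 A_ack=7050 B_seq=7050 B_ack=100
After event 3: A_seq=240 A_ack=7050 B_seq=7050 B_ack=240
After event 4: A_seq=240 A_ack=7088 B_seq=7088 B_ack=240
After event 5: A_seq=240 A_ack=7212 B_seq=7212 B_ack=240
After event 6: A_seq=376 A_ack=7212 B_seq=7212 B_ack=376
After event 7: A_seq=438 A_ack=7212 B_seq=7212 B_ack=438

438 7212 7212 438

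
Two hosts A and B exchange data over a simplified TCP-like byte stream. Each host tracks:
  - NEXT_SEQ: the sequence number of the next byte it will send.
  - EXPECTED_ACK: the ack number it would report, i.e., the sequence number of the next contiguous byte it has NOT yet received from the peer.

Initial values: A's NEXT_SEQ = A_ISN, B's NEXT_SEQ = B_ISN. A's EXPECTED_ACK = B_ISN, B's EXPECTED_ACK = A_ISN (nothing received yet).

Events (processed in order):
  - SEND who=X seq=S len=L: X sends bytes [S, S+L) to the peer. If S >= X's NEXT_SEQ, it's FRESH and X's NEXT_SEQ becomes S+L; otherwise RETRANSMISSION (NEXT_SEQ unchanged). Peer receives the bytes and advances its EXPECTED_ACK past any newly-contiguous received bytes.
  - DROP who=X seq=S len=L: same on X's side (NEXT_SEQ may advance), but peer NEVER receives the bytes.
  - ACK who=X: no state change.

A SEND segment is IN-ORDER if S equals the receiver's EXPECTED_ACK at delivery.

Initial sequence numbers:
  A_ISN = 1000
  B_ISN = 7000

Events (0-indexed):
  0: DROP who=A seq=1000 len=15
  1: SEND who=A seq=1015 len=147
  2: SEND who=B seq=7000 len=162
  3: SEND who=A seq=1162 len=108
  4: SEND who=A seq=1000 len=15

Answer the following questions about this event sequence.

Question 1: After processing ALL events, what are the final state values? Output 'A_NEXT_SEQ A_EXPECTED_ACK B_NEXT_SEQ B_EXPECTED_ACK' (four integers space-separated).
Answer: 1270 7162 7162 1270

Derivation:
After event 0: A_seq=1015 A_ack=7000 B_seq=7000 B_ack=1000
After event 1: A_seq=1162 A_ack=7000 B_seq=7000 B_ack=1000
After event 2: A_seq=1162 A_ack=7162 B_seq=7162 B_ack=1000
After event 3: A_seq=1270 A_ack=7162 B_seq=7162 B_ack=1000
After event 4: A_seq=1270 A_ack=7162 B_seq=7162 B_ack=1270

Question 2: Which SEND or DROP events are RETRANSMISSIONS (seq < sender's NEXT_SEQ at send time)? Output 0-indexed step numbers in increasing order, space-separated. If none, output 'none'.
Step 0: DROP seq=1000 -> fresh
Step 1: SEND seq=1015 -> fresh
Step 2: SEND seq=7000 -> fresh
Step 3: SEND seq=1162 -> fresh
Step 4: SEND seq=1000 -> retransmit

Answer: 4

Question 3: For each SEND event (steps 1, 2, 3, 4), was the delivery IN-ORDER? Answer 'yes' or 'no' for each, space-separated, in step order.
Answer: no yes no yes

Derivation:
Step 1: SEND seq=1015 -> out-of-order
Step 2: SEND seq=7000 -> in-order
Step 3: SEND seq=1162 -> out-of-order
Step 4: SEND seq=1000 -> in-order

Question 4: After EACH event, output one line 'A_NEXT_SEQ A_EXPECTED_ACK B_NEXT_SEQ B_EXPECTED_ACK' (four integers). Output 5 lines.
1015 7000 7000 1000
1162 7000 7000 1000
1162 7162 7162 1000
1270 7162 7162 1000
1270 7162 7162 1270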